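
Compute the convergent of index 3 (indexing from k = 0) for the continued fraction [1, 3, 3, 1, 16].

Using pₖ = aₖpₖ₋₁ + pₖ₋₂, qₖ = aₖqₖ₋₁ + qₖ₋₂ (with p₋₁=1, p₋₂=0, q₋₁=0, q₋₂=1):
  k=0: a=1, p=1, q=1
  k=1: a=3, p=4, q=3
  k=2: a=3, p=13, q=10
  k=3: a=1, p=17, q=13

17/13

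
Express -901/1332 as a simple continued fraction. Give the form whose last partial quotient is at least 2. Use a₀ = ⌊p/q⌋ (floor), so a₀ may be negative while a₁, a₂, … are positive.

-901 = -1×1332 + 431
1332 = 3×431 + 39
431 = 11×39 + 2
39 = 19×2 + 1
2 = 2×1 + 0  (stop)
So -901/1332 = [-1; 3, 11, 19, 2].

[-1; 3, 11, 19, 2]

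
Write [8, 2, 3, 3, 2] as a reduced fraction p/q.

447/53

Fold from the inside: start with 2/1.
  3 + 1/2 = 7/2
  3 + 2/7 = 23/7
  2 + 7/23 = 53/23
  8 + 23/53 = 447/53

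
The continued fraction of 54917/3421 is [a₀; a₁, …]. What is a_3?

54917 = 16·3421 + 181   →  a_0 = 16
3421 = 18·181 + 163   →  a_1 = 18
181 = 1·163 + 18   →  a_2 = 1
163 = 9·18 + 1   →  a_3 = 9

9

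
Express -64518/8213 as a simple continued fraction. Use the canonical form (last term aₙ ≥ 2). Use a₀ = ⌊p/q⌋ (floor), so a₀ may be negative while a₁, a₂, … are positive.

-64518 = -8*8213 + 1186
8213 = 6*1186 + 1097
1186 = 1*1097 + 89
1097 = 12*89 + 29
89 = 3*29 + 2
29 = 14*2 + 1
2 = 2*1 + 0  (stop)
So -64518/8213 = [-8; 6, 1, 12, 3, 14, 2].

[-8; 6, 1, 12, 3, 14, 2]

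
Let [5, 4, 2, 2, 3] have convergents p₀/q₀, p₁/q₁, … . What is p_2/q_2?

Using pₖ = aₖpₖ₋₁ + pₖ₋₂, qₖ = aₖqₖ₋₁ + qₖ₋₂ (with p₋₁=1, p₋₂=0, q₋₁=0, q₋₂=1):
  k=0: a=5, p=5, q=1
  k=1: a=4, p=21, q=4
  k=2: a=2, p=47, q=9

47/9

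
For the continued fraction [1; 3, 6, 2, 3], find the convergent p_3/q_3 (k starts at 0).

Using pₖ = aₖpₖ₋₁ + pₖ₋₂, qₖ = aₖqₖ₋₁ + qₖ₋₂ (with p₋₁=1, p₋₂=0, q₋₁=0, q₋₂=1):
  k=0: a=1, p=1, q=1
  k=1: a=3, p=4, q=3
  k=2: a=6, p=25, q=19
  k=3: a=2, p=54, q=41

54/41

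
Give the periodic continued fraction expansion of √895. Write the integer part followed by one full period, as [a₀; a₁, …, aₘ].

[29; 1, 10, 1, 58]

a₀ = ⌊√895⌋ = 29.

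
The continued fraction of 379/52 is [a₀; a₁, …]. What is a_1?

3

379 = 7·52 + 15   →  a_0 = 7
52 = 3·15 + 7   →  a_1 = 3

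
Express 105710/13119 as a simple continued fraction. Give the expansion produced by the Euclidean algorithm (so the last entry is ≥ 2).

[8; 17, 3, 3, 1, 18, 1, 2]

105710 = 8*13119 + 758
13119 = 17*758 + 233
758 = 3*233 + 59
233 = 3*59 + 56
59 = 1*56 + 3
56 = 18*3 + 2
3 = 1*2 + 1
2 = 2*1 + 0  (stop)
So 105710/13119 = [8; 17, 3, 3, 1, 18, 1, 2].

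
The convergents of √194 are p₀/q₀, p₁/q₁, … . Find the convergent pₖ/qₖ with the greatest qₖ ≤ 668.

√194 = [13; 1, 12, 1, 26, …] (period length 4).
Convergents:
  p_0/q_0 = 13/1
  p_1/q_1 = 14/1
  p_2/q_2 = 181/13
  p_3/q_3 = 195/14
  p_4/q_4 = 5251/377
  p_5/q_5 = 5446/391
  p_6/q_6 = 70603/5069
q_5 = 391 ≤ 668 < 5069 = q_6, so the answer is 5446/391.

5446/391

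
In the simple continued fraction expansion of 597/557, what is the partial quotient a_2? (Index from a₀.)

1

597 = 1·557 + 40   →  a_0 = 1
557 = 13·40 + 37   →  a_1 = 13
40 = 1·37 + 3   →  a_2 = 1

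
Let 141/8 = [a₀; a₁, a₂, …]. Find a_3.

141 = 17·8 + 5   →  a_0 = 17
8 = 1·5 + 3   →  a_1 = 1
5 = 1·3 + 2   →  a_2 = 1
3 = 1·2 + 1   →  a_3 = 1

1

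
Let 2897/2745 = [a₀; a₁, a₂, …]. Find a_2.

2897 = 1·2745 + 152   →  a_0 = 1
2745 = 18·152 + 9   →  a_1 = 18
152 = 16·9 + 8   →  a_2 = 16

16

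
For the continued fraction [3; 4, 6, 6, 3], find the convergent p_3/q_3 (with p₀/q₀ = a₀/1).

499/154

Using pₖ = aₖpₖ₋₁ + pₖ₋₂, qₖ = aₖqₖ₋₁ + qₖ₋₂ (with p₋₁=1, p₋₂=0, q₋₁=0, q₋₂=1):
  k=0: a=3, p=3, q=1
  k=1: a=4, p=13, q=4
  k=2: a=6, p=81, q=25
  k=3: a=6, p=499, q=154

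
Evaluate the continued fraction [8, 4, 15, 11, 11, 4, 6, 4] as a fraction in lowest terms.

6558966/795419

Fold from the inside: start with 4/1.
  6 + 1/4 = 25/4
  4 + 4/25 = 104/25
  11 + 25/104 = 1169/104
  11 + 104/1169 = 12963/1169
  15 + 1169/12963 = 195614/12963
  4 + 12963/195614 = 795419/195614
  8 + 195614/795419 = 6558966/795419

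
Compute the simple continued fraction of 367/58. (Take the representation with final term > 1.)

[6; 3, 19]

367 = 6*58 + 19
58 = 3*19 + 1
19 = 19*1 + 0  (stop)
So 367/58 = [6; 3, 19].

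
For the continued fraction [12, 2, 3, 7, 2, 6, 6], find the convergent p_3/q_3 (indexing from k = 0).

634/51

Using pₖ = aₖpₖ₋₁ + pₖ₋₂, qₖ = aₖqₖ₋₁ + qₖ₋₂ (with p₋₁=1, p₋₂=0, q₋₁=0, q₋₂=1):
  k=0: a=12, p=12, q=1
  k=1: a=2, p=25, q=2
  k=2: a=3, p=87, q=7
  k=3: a=7, p=634, q=51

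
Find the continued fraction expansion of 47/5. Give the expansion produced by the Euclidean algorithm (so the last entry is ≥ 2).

47 = 9·5 + 2
5 = 2·2 + 1
2 = 2·1 + 0  (stop)
So 47/5 = [9; 2, 2].

[9; 2, 2]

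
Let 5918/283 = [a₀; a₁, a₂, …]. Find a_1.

1

5918 = 20·283 + 258   →  a_0 = 20
283 = 1·258 + 25   →  a_1 = 1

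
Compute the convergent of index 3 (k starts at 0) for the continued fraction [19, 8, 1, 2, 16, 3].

497/26

Using pₖ = aₖpₖ₋₁ + pₖ₋₂, qₖ = aₖqₖ₋₁ + qₖ₋₂ (with p₋₁=1, p₋₂=0, q₋₁=0, q₋₂=1):
  k=0: a=19, p=19, q=1
  k=1: a=8, p=153, q=8
  k=2: a=1, p=172, q=9
  k=3: a=2, p=497, q=26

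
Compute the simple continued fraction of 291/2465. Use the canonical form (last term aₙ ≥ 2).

[0; 8, 2, 8, 17]

291 = 0*2465 + 291
2465 = 8*291 + 137
291 = 2*137 + 17
137 = 8*17 + 1
17 = 17*1 + 0  (stop)
So 291/2465 = [0; 8, 2, 8, 17].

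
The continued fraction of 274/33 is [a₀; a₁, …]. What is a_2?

3

274 = 8·33 + 10   →  a_0 = 8
33 = 3·10 + 3   →  a_1 = 3
10 = 3·3 + 1   →  a_2 = 3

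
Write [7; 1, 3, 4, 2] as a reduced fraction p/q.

Fold from the inside: start with 2/1.
  4 + 1/2 = 9/2
  3 + 2/9 = 29/9
  1 + 9/29 = 38/29
  7 + 29/38 = 295/38

295/38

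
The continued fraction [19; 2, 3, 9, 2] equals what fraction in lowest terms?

2662/137

Fold from the inside: start with 2/1.
  9 + 1/2 = 19/2
  3 + 2/19 = 59/19
  2 + 19/59 = 137/59
  19 + 59/137 = 2662/137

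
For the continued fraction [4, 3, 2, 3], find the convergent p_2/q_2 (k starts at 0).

30/7

Using pₖ = aₖpₖ₋₁ + pₖ₋₂, qₖ = aₖqₖ₋₁ + qₖ₋₂ (with p₋₁=1, p₋₂=0, q₋₁=0, q₋₂=1):
  k=0: a=4, p=4, q=1
  k=1: a=3, p=13, q=3
  k=2: a=2, p=30, q=7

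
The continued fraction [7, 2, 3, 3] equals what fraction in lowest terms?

171/23

Fold from the inside: start with 3/1.
  3 + 1/3 = 10/3
  2 + 3/10 = 23/10
  7 + 10/23 = 171/23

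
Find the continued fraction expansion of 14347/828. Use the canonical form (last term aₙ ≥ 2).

14347 = 17*828 + 271
828 = 3*271 + 15
271 = 18*15 + 1
15 = 15*1 + 0  (stop)
So 14347/828 = [17; 3, 18, 15].

[17; 3, 18, 15]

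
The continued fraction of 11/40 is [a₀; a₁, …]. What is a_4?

11 = 0·40 + 11   →  a_0 = 0
40 = 3·11 + 7   →  a_1 = 3
11 = 1·7 + 4   →  a_2 = 1
7 = 1·4 + 3   →  a_3 = 1
4 = 1·3 + 1   →  a_4 = 1

1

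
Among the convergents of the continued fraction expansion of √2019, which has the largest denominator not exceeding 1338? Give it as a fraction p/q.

√2019 = [44; 1, 13, 1, 88, …] (period length 4).
Convergents:
  p_0/q_0 = 44/1
  p_1/q_1 = 45/1
  p_2/q_2 = 629/14
  p_3/q_3 = 674/15
  p_4/q_4 = 59941/1334
  p_5/q_5 = 60615/1349
q_4 = 1334 ≤ 1338 < 1349 = q_5, so the answer is 59941/1334.

59941/1334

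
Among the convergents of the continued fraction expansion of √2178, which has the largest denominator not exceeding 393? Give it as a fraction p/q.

√2178 = [46; 1, 2, 46, 2, 1, 92, …] (period length 6).
Convergents:
  p_0/q_0 = 46/1
  p_1/q_1 = 47/1
  p_2/q_2 = 140/3
  p_3/q_3 = 6487/139
  p_4/q_4 = 13114/281
  p_5/q_5 = 19601/420
q_4 = 281 ≤ 393 < 420 = q_5, so the answer is 13114/281.

13114/281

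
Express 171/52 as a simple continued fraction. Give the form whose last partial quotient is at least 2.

171 = 3×52 + 15
52 = 3×15 + 7
15 = 2×7 + 1
7 = 7×1 + 0  (stop)
So 171/52 = [3; 3, 2, 7].

[3; 3, 2, 7]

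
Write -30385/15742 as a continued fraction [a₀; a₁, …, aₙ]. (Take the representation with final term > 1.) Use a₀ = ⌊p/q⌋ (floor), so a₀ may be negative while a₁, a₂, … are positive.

[-2; 14, 3, 11, 2, 15]

-30385 = -2·15742 + 1099
15742 = 14·1099 + 356
1099 = 3·356 + 31
356 = 11·31 + 15
31 = 2·15 + 1
15 = 15·1 + 0  (stop)
So -30385/15742 = [-2; 14, 3, 11, 2, 15].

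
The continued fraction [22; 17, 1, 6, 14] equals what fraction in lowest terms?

Fold from the inside: start with 14/1.
  6 + 1/14 = 85/14
  1 + 14/85 = 99/85
  17 + 85/99 = 1768/99
  22 + 99/1768 = 38995/1768

38995/1768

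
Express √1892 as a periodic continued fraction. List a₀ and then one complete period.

[43; 2, 86]

a₀ = ⌊√1892⌋ = 43.
With m₀=0, d₀=1 and mₖ₊₁ = dₖaₖ − mₖ, dₖ₊₁ = (n − mₖ₊₁²)/dₖ, aₖ₊₁ = ⌊(a₀+mₖ₊₁)/dₖ₊₁⌋:
  k=1: m=43, d=43, a=2
  k=2: m=43, d=1, a=86
d=1 and a=2a₀=86 at k=2, so the next step gives (m, d) = (43, 43) again — its k=1 value — and the period has length 2.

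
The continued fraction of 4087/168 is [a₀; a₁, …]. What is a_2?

4087 = 24·168 + 55   →  a_0 = 24
168 = 3·55 + 3   →  a_1 = 3
55 = 18·3 + 1   →  a_2 = 18

18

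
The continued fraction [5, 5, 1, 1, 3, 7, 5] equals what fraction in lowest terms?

Fold from the inside: start with 5/1.
  7 + 1/5 = 36/5
  3 + 5/36 = 113/36
  1 + 36/113 = 149/113
  1 + 113/149 = 262/149
  5 + 149/262 = 1459/262
  5 + 262/1459 = 7557/1459

7557/1459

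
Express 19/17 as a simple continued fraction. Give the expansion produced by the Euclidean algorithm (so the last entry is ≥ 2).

19 = 1*17 + 2
17 = 8*2 + 1
2 = 2*1 + 0  (stop)
So 19/17 = [1; 8, 2].

[1; 8, 2]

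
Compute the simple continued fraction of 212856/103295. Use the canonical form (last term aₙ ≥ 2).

212856 = 2*103295 + 6266
103295 = 16*6266 + 3039
6266 = 2*3039 + 188
3039 = 16*188 + 31
188 = 6*31 + 2
31 = 15*2 + 1
2 = 2*1 + 0  (stop)
So 212856/103295 = [2; 16, 2, 16, 6, 15, 2].

[2; 16, 2, 16, 6, 15, 2]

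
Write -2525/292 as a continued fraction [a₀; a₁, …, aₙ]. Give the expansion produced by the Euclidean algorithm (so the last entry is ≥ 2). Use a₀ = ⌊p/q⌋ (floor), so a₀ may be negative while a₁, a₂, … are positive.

[-9; 2, 1, 5, 17]

-2525 = -9×292 + 103
292 = 2×103 + 86
103 = 1×86 + 17
86 = 5×17 + 1
17 = 17×1 + 0  (stop)
So -2525/292 = [-9; 2, 1, 5, 17].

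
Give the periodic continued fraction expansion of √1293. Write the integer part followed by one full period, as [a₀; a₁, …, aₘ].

[35; 1, 22, 1, 70]

a₀ = ⌊√1293⌋ = 35.
With m₀=0, d₀=1 and mₖ₊₁ = dₖaₖ − mₖ, dₖ₊₁ = (n − mₖ₊₁²)/dₖ, aₖ₊₁ = ⌊(a₀+mₖ₊₁)/dₖ₊₁⌋:
  k=1: m=35, d=68, a=1
  k=2: m=33, d=3, a=22
  k=3: m=33, d=68, a=1
  k=4: m=35, d=1, a=70
d=1 and a=2a₀=70 at k=4, so the next step gives (m, d) = (35, 68) again — its k=1 value — and the period has length 4.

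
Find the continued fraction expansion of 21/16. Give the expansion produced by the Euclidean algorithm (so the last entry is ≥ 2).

[1; 3, 5]

21 = 1·16 + 5
16 = 3·5 + 1
5 = 5·1 + 0  (stop)
So 21/16 = [1; 3, 5].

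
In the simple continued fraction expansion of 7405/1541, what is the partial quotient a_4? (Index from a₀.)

3

7405 = 4·1541 + 1241   →  a_0 = 4
1541 = 1·1241 + 300   →  a_1 = 1
1241 = 4·300 + 41   →  a_2 = 4
300 = 7·41 + 13   →  a_3 = 7
41 = 3·13 + 2   →  a_4 = 3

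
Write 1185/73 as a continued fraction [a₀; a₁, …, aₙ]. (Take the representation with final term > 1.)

[16; 4, 3, 2, 2]

1185 = 16*73 + 17
73 = 4*17 + 5
17 = 3*5 + 2
5 = 2*2 + 1
2 = 2*1 + 0  (stop)
So 1185/73 = [16; 4, 3, 2, 2].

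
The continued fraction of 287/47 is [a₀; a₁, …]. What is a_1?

9

287 = 6·47 + 5   →  a_0 = 6
47 = 9·5 + 2   →  a_1 = 9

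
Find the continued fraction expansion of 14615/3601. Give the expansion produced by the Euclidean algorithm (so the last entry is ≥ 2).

14615 = 4·3601 + 211
3601 = 17·211 + 14
211 = 15·14 + 1
14 = 14·1 + 0  (stop)
So 14615/3601 = [4; 17, 15, 14].

[4; 17, 15, 14]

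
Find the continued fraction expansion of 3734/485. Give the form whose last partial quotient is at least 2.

3734 = 7*485 + 339
485 = 1*339 + 146
339 = 2*146 + 47
146 = 3*47 + 5
47 = 9*5 + 2
5 = 2*2 + 1
2 = 2*1 + 0  (stop)
So 3734/485 = [7; 1, 2, 3, 9, 2, 2].

[7; 1, 2, 3, 9, 2, 2]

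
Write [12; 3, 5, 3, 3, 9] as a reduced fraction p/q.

Fold from the inside: start with 9/1.
  3 + 1/9 = 28/9
  3 + 9/28 = 93/28
  5 + 28/93 = 493/93
  3 + 93/493 = 1572/493
  12 + 493/1572 = 19357/1572

19357/1572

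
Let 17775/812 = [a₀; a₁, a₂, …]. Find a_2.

17775 = 21·812 + 723   →  a_0 = 21
812 = 1·723 + 89   →  a_1 = 1
723 = 8·89 + 11   →  a_2 = 8

8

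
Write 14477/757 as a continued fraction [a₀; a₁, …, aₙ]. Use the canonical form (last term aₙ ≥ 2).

14477 = 19·757 + 94
757 = 8·94 + 5
94 = 18·5 + 4
5 = 1·4 + 1
4 = 4·1 + 0  (stop)
So 14477/757 = [19; 8, 18, 1, 4].

[19; 8, 18, 1, 4]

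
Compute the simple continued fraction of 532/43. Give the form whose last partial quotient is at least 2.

532 = 12·43 + 16
43 = 2·16 + 11
16 = 1·11 + 5
11 = 2·5 + 1
5 = 5·1 + 0  (stop)
So 532/43 = [12; 2, 1, 2, 5].

[12; 2, 1, 2, 5]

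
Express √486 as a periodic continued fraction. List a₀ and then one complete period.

[22; 22, 44]

a₀ = ⌊√486⌋ = 22.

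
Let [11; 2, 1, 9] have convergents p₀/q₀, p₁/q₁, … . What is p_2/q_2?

34/3

Using pₖ = aₖpₖ₋₁ + pₖ₋₂, qₖ = aₖqₖ₋₁ + qₖ₋₂ (with p₋₁=1, p₋₂=0, q₋₁=0, q₋₂=1):
  k=0: a=11, p=11, q=1
  k=1: a=2, p=23, q=2
  k=2: a=1, p=34, q=3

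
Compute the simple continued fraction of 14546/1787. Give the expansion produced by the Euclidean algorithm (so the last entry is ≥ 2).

[8; 7, 6, 1, 3, 9]

14546 = 8*1787 + 250
1787 = 7*250 + 37
250 = 6*37 + 28
37 = 1*28 + 9
28 = 3*9 + 1
9 = 9*1 + 0  (stop)
So 14546/1787 = [8; 7, 6, 1, 3, 9].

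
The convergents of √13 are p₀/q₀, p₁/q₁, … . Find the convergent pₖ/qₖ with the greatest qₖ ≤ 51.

√13 = [3; 1, 1, 1, 1, 6, …] (period length 5).
Convergents:
  p_0/q_0 = 3/1
  p_1/q_1 = 4/1
  p_2/q_2 = 7/2
  p_3/q_3 = 11/3
  p_4/q_4 = 18/5
  p_5/q_5 = 119/33
  p_6/q_6 = 137/38
  p_7/q_7 = 256/71
q_6 = 38 ≤ 51 < 71 = q_7, so the answer is 137/38.

137/38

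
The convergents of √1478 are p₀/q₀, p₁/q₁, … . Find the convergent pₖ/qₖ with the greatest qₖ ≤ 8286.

119717/3114

√1478 = [38; 2, 4, 38, 4, 2, 76, …] (period length 6).
Convergents:
  p_0/q_0 = 38/1
  p_1/q_1 = 77/2
  p_2/q_2 = 346/9
  p_3/q_3 = 13225/344
  p_4/q_4 = 53246/1385
  p_5/q_5 = 119717/3114
  p_6/q_6 = 9151738/238049
q_5 = 3114 ≤ 8286 < 238049 = q_6, so the answer is 119717/3114.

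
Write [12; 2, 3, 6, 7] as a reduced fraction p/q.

Fold from the inside: start with 7/1.
  6 + 1/7 = 43/7
  3 + 7/43 = 136/43
  2 + 43/136 = 315/136
  12 + 136/315 = 3916/315

3916/315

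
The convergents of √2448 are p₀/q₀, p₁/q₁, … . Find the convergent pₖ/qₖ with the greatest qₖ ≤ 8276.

√2448 = [49; 2, 10, 2, 98, …] (period length 4).
Convergents:
  p_0/q_0 = 49/1
  p_1/q_1 = 99/2
  p_2/q_2 = 1039/21
  p_3/q_3 = 2177/44
  p_4/q_4 = 214385/4333
  p_5/q_5 = 430947/8710
q_4 = 4333 ≤ 8276 < 8710 = q_5, so the answer is 214385/4333.

214385/4333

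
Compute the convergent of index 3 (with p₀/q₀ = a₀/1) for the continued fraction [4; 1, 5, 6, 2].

Using pₖ = aₖpₖ₋₁ + pₖ₋₂, qₖ = aₖqₖ₋₁ + qₖ₋₂ (with p₋₁=1, p₋₂=0, q₋₁=0, q₋₂=1):
  k=0: a=4, p=4, q=1
  k=1: a=1, p=5, q=1
  k=2: a=5, p=29, q=6
  k=3: a=6, p=179, q=37

179/37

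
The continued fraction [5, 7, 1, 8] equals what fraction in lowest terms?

364/71

Fold from the inside: start with 8/1.
  1 + 1/8 = 9/8
  7 + 8/9 = 71/9
  5 + 9/71 = 364/71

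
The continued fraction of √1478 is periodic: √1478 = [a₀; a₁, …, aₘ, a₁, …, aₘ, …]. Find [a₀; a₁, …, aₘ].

[38; 2, 4, 38, 4, 2, 76]

a₀ = ⌊√1478⌋ = 38.
With m₀=0, d₀=1 and mₖ₊₁ = dₖaₖ − mₖ, dₖ₊₁ = (n − mₖ₊₁²)/dₖ, aₖ₊₁ = ⌊(a₀+mₖ₊₁)/dₖ₊₁⌋:
  k=1: m=38, d=34, a=2
  k=2: m=30, d=17, a=4
  k=3: m=38, d=2, a=38
  k=4: m=38, d=17, a=4
  k=5: m=30, d=34, a=2
  k=6: m=38, d=1, a=76
d=1 and a=2a₀=76 at k=6, so the next step gives (m, d) = (38, 34) again — its k=1 value — and the period has length 6.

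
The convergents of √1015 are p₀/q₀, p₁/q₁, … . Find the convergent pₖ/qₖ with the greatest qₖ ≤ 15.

223/7

√1015 = [31; 1, 6, 10, 2, 10, 6, 1, 62, …] (period length 8).
Convergents:
  p_0/q_0 = 31/1
  p_1/q_1 = 32/1
  p_2/q_2 = 223/7
  p_3/q_3 = 2262/71
q_2 = 7 ≤ 15 < 71 = q_3, so the answer is 223/7.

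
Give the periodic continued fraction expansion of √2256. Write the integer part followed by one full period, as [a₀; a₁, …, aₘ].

[47; 2, 94]

a₀ = ⌊√2256⌋ = 47.
With m₀=0, d₀=1 and mₖ₊₁ = dₖaₖ − mₖ, dₖ₊₁ = (n − mₖ₊₁²)/dₖ, aₖ₊₁ = ⌊(a₀+mₖ₊₁)/dₖ₊₁⌋:
  k=1: m=47, d=47, a=2
  k=2: m=47, d=1, a=94
d=1 and a=2a₀=94 at k=2, so the next step gives (m, d) = (47, 47) again — its k=1 value — and the period has length 2.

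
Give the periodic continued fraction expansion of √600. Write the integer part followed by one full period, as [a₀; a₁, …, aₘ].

[24; 2, 48]

a₀ = ⌊√600⌋ = 24.
With m₀=0, d₀=1 and mₖ₊₁ = dₖaₖ − mₖ, dₖ₊₁ = (n − mₖ₊₁²)/dₖ, aₖ₊₁ = ⌊(a₀+mₖ₊₁)/dₖ₊₁⌋:
  k=1: m=24, d=24, a=2
  k=2: m=24, d=1, a=48
d=1 and a=2a₀=48 at k=2, so the next step gives (m, d) = (24, 24) again — its k=1 value — and the period has length 2.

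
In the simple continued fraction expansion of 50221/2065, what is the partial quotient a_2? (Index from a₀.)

50221 = 24·2065 + 661   →  a_0 = 24
2065 = 3·661 + 82   →  a_1 = 3
661 = 8·82 + 5   →  a_2 = 8

8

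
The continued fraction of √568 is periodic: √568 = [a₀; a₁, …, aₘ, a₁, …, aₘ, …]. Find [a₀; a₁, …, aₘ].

[23; 1, 4, 1, 46]

a₀ = ⌊√568⌋ = 23.
With m₀=0, d₀=1 and mₖ₊₁ = dₖaₖ − mₖ, dₖ₊₁ = (n − mₖ₊₁²)/dₖ, aₖ₊₁ = ⌊(a₀+mₖ₊₁)/dₖ₊₁⌋:
  k=1: m=23, d=39, a=1
  k=2: m=16, d=8, a=4
  k=3: m=16, d=39, a=1
  k=4: m=23, d=1, a=46
d=1 and a=2a₀=46 at k=4, so the next step gives (m, d) = (23, 39) again — its k=1 value — and the period has length 4.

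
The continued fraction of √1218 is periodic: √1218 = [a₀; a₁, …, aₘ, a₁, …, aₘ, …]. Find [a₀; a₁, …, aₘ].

a₀ = ⌊√1218⌋ = 34.
With m₀=0, d₀=1 and mₖ₊₁ = dₖaₖ − mₖ, dₖ₊₁ = (n − mₖ₊₁²)/dₖ, aₖ₊₁ = ⌊(a₀+mₖ₊₁)/dₖ₊₁⌋:
  k=1: m=34, d=62, a=1
  k=2: m=28, d=7, a=8
  k=3: m=28, d=62, a=1
  k=4: m=34, d=1, a=68
d=1 and a=2a₀=68 at k=4, so the next step gives (m, d) = (34, 62) again — its k=1 value — and the period has length 4.

[34; 1, 8, 1, 68]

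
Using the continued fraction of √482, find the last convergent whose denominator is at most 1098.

√482 = [21; 1, 20, 1, 42, …] (period length 4).
Convergents:
  p_0/q_0 = 21/1
  p_1/q_1 = 22/1
  p_2/q_2 = 461/21
  p_3/q_3 = 483/22
  p_4/q_4 = 20747/945
  p_5/q_5 = 21230/967
  p_6/q_6 = 445347/20285
q_5 = 967 ≤ 1098 < 20285 = q_6, so the answer is 21230/967.

21230/967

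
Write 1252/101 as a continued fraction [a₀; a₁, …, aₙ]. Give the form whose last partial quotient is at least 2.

[12; 2, 1, 1, 9, 2]

1252 = 12·101 + 40
101 = 2·40 + 21
40 = 1·21 + 19
21 = 1·19 + 2
19 = 9·2 + 1
2 = 2·1 + 0  (stop)
So 1252/101 = [12; 2, 1, 1, 9, 2].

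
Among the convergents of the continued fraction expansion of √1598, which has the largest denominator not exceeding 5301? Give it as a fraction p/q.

127880/3199

√1598 = [39; 1, 38, 1, 78, …] (period length 4).
Convergents:
  p_0/q_0 = 39/1
  p_1/q_1 = 40/1
  p_2/q_2 = 1559/39
  p_3/q_3 = 1599/40
  p_4/q_4 = 126281/3159
  p_5/q_5 = 127880/3199
  p_6/q_6 = 4985721/124721
q_5 = 3199 ≤ 5301 < 124721 = q_6, so the answer is 127880/3199.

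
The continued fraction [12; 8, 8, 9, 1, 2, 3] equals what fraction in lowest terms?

77406/6385

Fold from the inside: start with 3/1.
  2 + 1/3 = 7/3
  1 + 3/7 = 10/7
  9 + 7/10 = 97/10
  8 + 10/97 = 786/97
  8 + 97/786 = 6385/786
  12 + 786/6385 = 77406/6385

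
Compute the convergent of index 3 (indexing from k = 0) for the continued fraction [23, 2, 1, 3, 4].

Using pₖ = aₖpₖ₋₁ + pₖ₋₂, qₖ = aₖqₖ₋₁ + qₖ₋₂ (with p₋₁=1, p₋₂=0, q₋₁=0, q₋₂=1):
  k=0: a=23, p=23, q=1
  k=1: a=2, p=47, q=2
  k=2: a=1, p=70, q=3
  k=3: a=3, p=257, q=11

257/11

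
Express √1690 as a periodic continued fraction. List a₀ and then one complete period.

[41; 9, 8, 9, 82]

a₀ = ⌊√1690⌋ = 41.
With m₀=0, d₀=1 and mₖ₊₁ = dₖaₖ − mₖ, dₖ₊₁ = (n − mₖ₊₁²)/dₖ, aₖ₊₁ = ⌊(a₀+mₖ₊₁)/dₖ₊₁⌋:
  k=1: m=41, d=9, a=9
  k=2: m=40, d=10, a=8
  k=3: m=40, d=9, a=9
  k=4: m=41, d=1, a=82
d=1 and a=2a₀=82 at k=4, so the next step gives (m, d) = (41, 9) again — its k=1 value — and the period has length 4.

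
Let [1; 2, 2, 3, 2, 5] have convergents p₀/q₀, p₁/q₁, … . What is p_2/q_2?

7/5

Using pₖ = aₖpₖ₋₁ + pₖ₋₂, qₖ = aₖqₖ₋₁ + qₖ₋₂ (with p₋₁=1, p₋₂=0, q₋₁=0, q₋₂=1):
  k=0: a=1, p=1, q=1
  k=1: a=2, p=3, q=2
  k=2: a=2, p=7, q=5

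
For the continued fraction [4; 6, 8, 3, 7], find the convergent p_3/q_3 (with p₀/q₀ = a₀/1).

Using pₖ = aₖpₖ₋₁ + pₖ₋₂, qₖ = aₖqₖ₋₁ + qₖ₋₂ (with p₋₁=1, p₋₂=0, q₋₁=0, q₋₂=1):
  k=0: a=4, p=4, q=1
  k=1: a=6, p=25, q=6
  k=2: a=8, p=204, q=49
  k=3: a=3, p=637, q=153

637/153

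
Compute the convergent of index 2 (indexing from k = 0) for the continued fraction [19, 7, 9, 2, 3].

1225/64

Using pₖ = aₖpₖ₋₁ + pₖ₋₂, qₖ = aₖqₖ₋₁ + qₖ₋₂ (with p₋₁=1, p₋₂=0, q₋₁=0, q₋₂=1):
  k=0: a=19, p=19, q=1
  k=1: a=7, p=134, q=7
  k=2: a=9, p=1225, q=64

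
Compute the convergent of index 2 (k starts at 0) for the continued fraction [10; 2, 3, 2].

Using pₖ = aₖpₖ₋₁ + pₖ₋₂, qₖ = aₖqₖ₋₁ + qₖ₋₂ (with p₋₁=1, p₋₂=0, q₋₁=0, q₋₂=1):
  k=0: a=10, p=10, q=1
  k=1: a=2, p=21, q=2
  k=2: a=3, p=73, q=7

73/7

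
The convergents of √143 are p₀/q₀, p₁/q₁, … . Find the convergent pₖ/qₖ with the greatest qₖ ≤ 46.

√143 = [11; 1, 22, …] (period length 2).
Convergents:
  p_0/q_0 = 11/1
  p_1/q_1 = 12/1
  p_2/q_2 = 275/23
  p_3/q_3 = 287/24
  p_4/q_4 = 6589/551
q_3 = 24 ≤ 46 < 551 = q_4, so the answer is 287/24.

287/24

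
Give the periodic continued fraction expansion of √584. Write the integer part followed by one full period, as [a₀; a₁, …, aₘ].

[24; 6, 48]

a₀ = ⌊√584⌋ = 24.
With m₀=0, d₀=1 and mₖ₊₁ = dₖaₖ − mₖ, dₖ₊₁ = (n − mₖ₊₁²)/dₖ, aₖ₊₁ = ⌊(a₀+mₖ₊₁)/dₖ₊₁⌋:
  k=1: m=24, d=8, a=6
  k=2: m=24, d=1, a=48
d=1 and a=2a₀=48 at k=2, so the next step gives (m, d) = (24, 8) again — its k=1 value — and the period has length 2.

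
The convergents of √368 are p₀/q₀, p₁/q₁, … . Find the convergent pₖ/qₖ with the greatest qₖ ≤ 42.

211/11

√368 = [19; 5, 2, 5, 38, …] (period length 4).
Convergents:
  p_0/q_0 = 19/1
  p_1/q_1 = 96/5
  p_2/q_2 = 211/11
  p_3/q_3 = 1151/60
q_2 = 11 ≤ 42 < 60 = q_3, so the answer is 211/11.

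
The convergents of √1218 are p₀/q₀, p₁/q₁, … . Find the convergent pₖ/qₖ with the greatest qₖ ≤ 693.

24046/689

√1218 = [34; 1, 8, 1, 68, …] (period length 4).
Convergents:
  p_0/q_0 = 34/1
  p_1/q_1 = 35/1
  p_2/q_2 = 314/9
  p_3/q_3 = 349/10
  p_4/q_4 = 24046/689
  p_5/q_5 = 24395/699
q_4 = 689 ≤ 693 < 699 = q_5, so the answer is 24046/689.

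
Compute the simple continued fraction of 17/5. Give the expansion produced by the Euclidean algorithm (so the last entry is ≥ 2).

[3; 2, 2]

17 = 3*5 + 2
5 = 2*2 + 1
2 = 2*1 + 0  (stop)
So 17/5 = [3; 2, 2].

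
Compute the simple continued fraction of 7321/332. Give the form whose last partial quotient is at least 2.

7321 = 22×332 + 17
332 = 19×17 + 9
17 = 1×9 + 8
9 = 1×8 + 1
8 = 8×1 + 0  (stop)
So 7321/332 = [22; 19, 1, 1, 8].

[22; 19, 1, 1, 8]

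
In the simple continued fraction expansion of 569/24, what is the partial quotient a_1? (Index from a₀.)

569 = 23·24 + 17   →  a_0 = 23
24 = 1·17 + 7   →  a_1 = 1

1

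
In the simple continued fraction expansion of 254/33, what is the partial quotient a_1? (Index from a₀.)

254 = 7·33 + 23   →  a_0 = 7
33 = 1·23 + 10   →  a_1 = 1

1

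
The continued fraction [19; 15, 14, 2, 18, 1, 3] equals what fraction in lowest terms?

Fold from the inside: start with 3/1.
  1 + 1/3 = 4/3
  18 + 3/4 = 75/4
  2 + 4/75 = 154/75
  14 + 75/154 = 2231/154
  15 + 154/2231 = 33619/2231
  19 + 2231/33619 = 640992/33619

640992/33619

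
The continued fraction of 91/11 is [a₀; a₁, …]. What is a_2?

91 = 8·11 + 3   →  a_0 = 8
11 = 3·3 + 2   →  a_1 = 3
3 = 1·2 + 1   →  a_2 = 1

1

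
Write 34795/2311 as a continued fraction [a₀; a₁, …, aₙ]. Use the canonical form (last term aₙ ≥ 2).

[15; 17, 1, 3, 2, 14]

34795 = 15·2311 + 130
2311 = 17·130 + 101
130 = 1·101 + 29
101 = 3·29 + 14
29 = 2·14 + 1
14 = 14·1 + 0  (stop)
So 34795/2311 = [15; 17, 1, 3, 2, 14].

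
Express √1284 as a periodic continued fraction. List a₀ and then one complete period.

[35; 1, 4, 1, 70]

a₀ = ⌊√1284⌋ = 35.
With m₀=0, d₀=1 and mₖ₊₁ = dₖaₖ − mₖ, dₖ₊₁ = (n − mₖ₊₁²)/dₖ, aₖ₊₁ = ⌊(a₀+mₖ₊₁)/dₖ₊₁⌋:
  k=1: m=35, d=59, a=1
  k=2: m=24, d=12, a=4
  k=3: m=24, d=59, a=1
  k=4: m=35, d=1, a=70
d=1 and a=2a₀=70 at k=4, so the next step gives (m, d) = (35, 59) again — its k=1 value — and the period has length 4.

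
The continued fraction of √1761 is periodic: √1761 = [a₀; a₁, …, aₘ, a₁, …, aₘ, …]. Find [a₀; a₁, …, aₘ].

a₀ = ⌊√1761⌋ = 41.
With m₀=0, d₀=1 and mₖ₊₁ = dₖaₖ − mₖ, dₖ₊₁ = (n − mₖ₊₁²)/dₖ, aₖ₊₁ = ⌊(a₀+mₖ₊₁)/dₖ₊₁⌋:
  k=1: m=41, d=80, a=1
  k=2: m=39, d=3, a=26
  k=3: m=39, d=80, a=1
  k=4: m=41, d=1, a=82
d=1 and a=2a₀=82 at k=4, so the next step gives (m, d) = (41, 80) again — its k=1 value — and the period has length 4.

[41; 1, 26, 1, 82]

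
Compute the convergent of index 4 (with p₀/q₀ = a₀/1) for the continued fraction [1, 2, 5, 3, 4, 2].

220/151

Using pₖ = aₖpₖ₋₁ + pₖ₋₂, qₖ = aₖqₖ₋₁ + qₖ₋₂ (with p₋₁=1, p₋₂=0, q₋₁=0, q₋₂=1):
  k=0: a=1, p=1, q=1
  k=1: a=2, p=3, q=2
  k=2: a=5, p=16, q=11
  k=3: a=3, p=51, q=35
  k=4: a=4, p=220, q=151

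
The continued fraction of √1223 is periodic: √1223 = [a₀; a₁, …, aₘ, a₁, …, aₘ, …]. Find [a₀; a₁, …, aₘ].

a₀ = ⌊√1223⌋ = 34.

[34; 1, 33, 1, 68]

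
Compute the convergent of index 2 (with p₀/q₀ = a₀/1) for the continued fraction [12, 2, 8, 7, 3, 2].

Using pₖ = aₖpₖ₋₁ + pₖ₋₂, qₖ = aₖqₖ₋₁ + qₖ₋₂ (with p₋₁=1, p₋₂=0, q₋₁=0, q₋₂=1):
  k=0: a=12, p=12, q=1
  k=1: a=2, p=25, q=2
  k=2: a=8, p=212, q=17

212/17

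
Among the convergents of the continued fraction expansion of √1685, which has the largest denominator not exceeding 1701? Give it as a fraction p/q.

√1685 = [41; 20, 1, 1, 20, 82, …] (period length 5).
Convergents:
  p_0/q_0 = 41/1
  p_1/q_1 = 821/20
  p_2/q_2 = 862/21
  p_3/q_3 = 1683/41
  p_4/q_4 = 34522/841
  p_5/q_5 = 2832487/69003
q_4 = 841 ≤ 1701 < 69003 = q_5, so the answer is 34522/841.

34522/841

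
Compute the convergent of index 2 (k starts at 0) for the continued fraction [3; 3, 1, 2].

13/4

Using pₖ = aₖpₖ₋₁ + pₖ₋₂, qₖ = aₖqₖ₋₁ + qₖ₋₂ (with p₋₁=1, p₋₂=0, q₋₁=0, q₋₂=1):
  k=0: a=3, p=3, q=1
  k=1: a=3, p=10, q=3
  k=2: a=1, p=13, q=4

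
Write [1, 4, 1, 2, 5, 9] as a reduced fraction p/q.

836/689

Fold from the inside: start with 9/1.
  5 + 1/9 = 46/9
  2 + 9/46 = 101/46
  1 + 46/101 = 147/101
  4 + 101/147 = 689/147
  1 + 147/689 = 836/689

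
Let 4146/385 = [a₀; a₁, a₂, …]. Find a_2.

4146 = 10·385 + 296   →  a_0 = 10
385 = 1·296 + 89   →  a_1 = 1
296 = 3·89 + 29   →  a_2 = 3

3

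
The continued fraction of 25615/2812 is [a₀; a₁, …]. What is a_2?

6

25615 = 9·2812 + 307   →  a_0 = 9
2812 = 9·307 + 49   →  a_1 = 9
307 = 6·49 + 13   →  a_2 = 6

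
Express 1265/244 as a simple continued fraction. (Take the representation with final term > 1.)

1265 = 5×244 + 45
244 = 5×45 + 19
45 = 2×19 + 7
19 = 2×7 + 5
7 = 1×5 + 2
5 = 2×2 + 1
2 = 2×1 + 0  (stop)
So 1265/244 = [5; 5, 2, 2, 1, 2, 2].

[5; 5, 2, 2, 1, 2, 2]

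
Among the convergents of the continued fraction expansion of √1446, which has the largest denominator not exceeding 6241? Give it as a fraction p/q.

109858/2889

√1446 = [38; 38, 76, …] (period length 2).
Convergents:
  p_0/q_0 = 38/1
  p_1/q_1 = 1445/38
  p_2/q_2 = 109858/2889
  p_3/q_3 = 4176049/109820
q_2 = 2889 ≤ 6241 < 109820 = q_3, so the answer is 109858/2889.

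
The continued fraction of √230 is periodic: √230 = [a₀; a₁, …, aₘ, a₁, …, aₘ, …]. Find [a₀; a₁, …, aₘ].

a₀ = ⌊√230⌋ = 15.
With m₀=0, d₀=1 and mₖ₊₁ = dₖaₖ − mₖ, dₖ₊₁ = (n − mₖ₊₁²)/dₖ, aₖ₊₁ = ⌊(a₀+mₖ₊₁)/dₖ₊₁⌋:
  k=1: m=15, d=5, a=6
  k=2: m=15, d=1, a=30
d=1 and a=2a₀=30 at k=2, so the next step gives (m, d) = (15, 5) again — its k=1 value — and the period has length 2.

[15; 6, 30]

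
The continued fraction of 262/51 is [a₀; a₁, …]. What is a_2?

262 = 5·51 + 7   →  a_0 = 5
51 = 7·7 + 2   →  a_1 = 7
7 = 3·2 + 1   →  a_2 = 3

3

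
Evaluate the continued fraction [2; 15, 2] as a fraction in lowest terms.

64/31

Using pₖ = aₖpₖ₋₁ + pₖ₋₂ and qₖ = aₖqₖ₋₁ + qₖ₋₂:
  k=0: a=2, p=2, q=1
  k=1: a=15, p=31, q=15
  k=2: a=2, p=64, q=31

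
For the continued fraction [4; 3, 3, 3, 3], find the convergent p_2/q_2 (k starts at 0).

43/10

Using pₖ = aₖpₖ₋₁ + pₖ₋₂, qₖ = aₖqₖ₋₁ + qₖ₋₂ (with p₋₁=1, p₋₂=0, q₋₁=0, q₋₂=1):
  k=0: a=4, p=4, q=1
  k=1: a=3, p=13, q=3
  k=2: a=3, p=43, q=10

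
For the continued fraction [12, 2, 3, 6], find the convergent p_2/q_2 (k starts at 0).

87/7

Using pₖ = aₖpₖ₋₁ + pₖ₋₂, qₖ = aₖqₖ₋₁ + qₖ₋₂ (with p₋₁=1, p₋₂=0, q₋₁=0, q₋₂=1):
  k=0: a=12, p=12, q=1
  k=1: a=2, p=25, q=2
  k=2: a=3, p=87, q=7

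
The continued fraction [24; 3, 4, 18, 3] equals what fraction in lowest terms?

Using pₖ = aₖpₖ₋₁ + pₖ₋₂ and qₖ = aₖqₖ₋₁ + qₖ₋₂:
  k=0: a=24, p=24, q=1
  k=1: a=3, p=73, q=3
  k=2: a=4, p=316, q=13
  k=3: a=18, p=5761, q=237
  k=4: a=3, p=17599, q=724

17599/724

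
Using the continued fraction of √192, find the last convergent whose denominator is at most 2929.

√192 = [13; 1, 5, 1, 26, …] (period length 4).
Convergents:
  p_0/q_0 = 13/1
  p_1/q_1 = 14/1
  p_2/q_2 = 83/6
  p_3/q_3 = 97/7
  p_4/q_4 = 2605/188
  p_5/q_5 = 2702/195
  p_6/q_6 = 16115/1163
  p_7/q_7 = 18817/1358
  p_8/q_8 = 505357/36471
q_7 = 1358 ≤ 2929 < 36471 = q_8, so the answer is 18817/1358.

18817/1358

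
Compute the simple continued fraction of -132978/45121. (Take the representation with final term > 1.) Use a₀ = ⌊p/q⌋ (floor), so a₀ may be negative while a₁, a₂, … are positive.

-132978 = -3×45121 + 2385
45121 = 18×2385 + 2191
2385 = 1×2191 + 194
2191 = 11×194 + 57
194 = 3×57 + 23
57 = 2×23 + 11
23 = 2×11 + 1
11 = 11×1 + 0  (stop)
So -132978/45121 = [-3; 18, 1, 11, 3, 2, 2, 11].

[-3; 18, 1, 11, 3, 2, 2, 11]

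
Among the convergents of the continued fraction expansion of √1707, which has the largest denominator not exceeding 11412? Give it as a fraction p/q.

√1707 = [41; 3, 6, 41, 6, 3, 82, …] (period length 6).
Convergents:
  p_0/q_0 = 41/1
  p_1/q_1 = 124/3
  p_2/q_2 = 785/19
  p_3/q_3 = 32309/782
  p_4/q_4 = 194639/4711
  p_5/q_5 = 616226/14915
q_4 = 4711 ≤ 11412 < 14915 = q_5, so the answer is 194639/4711.

194639/4711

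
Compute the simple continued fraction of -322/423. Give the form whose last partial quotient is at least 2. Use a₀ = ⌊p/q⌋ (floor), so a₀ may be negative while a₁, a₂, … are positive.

-322 = -1×423 + 101
423 = 4×101 + 19
101 = 5×19 + 6
19 = 3×6 + 1
6 = 6×1 + 0  (stop)
So -322/423 = [-1; 4, 5, 3, 6].

[-1; 4, 5, 3, 6]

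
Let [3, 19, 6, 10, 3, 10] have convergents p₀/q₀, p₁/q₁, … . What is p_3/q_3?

3568/1169

Using pₖ = aₖpₖ₋₁ + pₖ₋₂, qₖ = aₖqₖ₋₁ + qₖ₋₂ (with p₋₁=1, p₋₂=0, q₋₁=0, q₋₂=1):
  k=0: a=3, p=3, q=1
  k=1: a=19, p=58, q=19
  k=2: a=6, p=351, q=115
  k=3: a=10, p=3568, q=1169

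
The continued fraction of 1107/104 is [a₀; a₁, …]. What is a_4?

1107 = 10·104 + 67   →  a_0 = 10
104 = 1·67 + 37   →  a_1 = 1
67 = 1·37 + 30   →  a_2 = 1
37 = 1·30 + 7   →  a_3 = 1
30 = 4·7 + 2   →  a_4 = 4

4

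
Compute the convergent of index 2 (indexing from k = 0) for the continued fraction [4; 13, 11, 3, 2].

587/144

Using pₖ = aₖpₖ₋₁ + pₖ₋₂, qₖ = aₖqₖ₋₁ + qₖ₋₂ (with p₋₁=1, p₋₂=0, q₋₁=0, q₋₂=1):
  k=0: a=4, p=4, q=1
  k=1: a=13, p=53, q=13
  k=2: a=11, p=587, q=144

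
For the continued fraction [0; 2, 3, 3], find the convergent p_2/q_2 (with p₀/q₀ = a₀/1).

Using pₖ = aₖpₖ₋₁ + pₖ₋₂, qₖ = aₖqₖ₋₁ + qₖ₋₂ (with p₋₁=1, p₋₂=0, q₋₁=0, q₋₂=1):
  k=0: a=0, p=0, q=1
  k=1: a=2, p=1, q=2
  k=2: a=3, p=3, q=7

3/7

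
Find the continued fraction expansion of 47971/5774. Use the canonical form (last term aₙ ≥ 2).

47971 = 8*5774 + 1779
5774 = 3*1779 + 437
1779 = 4*437 + 31
437 = 14*31 + 3
31 = 10*3 + 1
3 = 3*1 + 0  (stop)
So 47971/5774 = [8; 3, 4, 14, 10, 3].

[8; 3, 4, 14, 10, 3]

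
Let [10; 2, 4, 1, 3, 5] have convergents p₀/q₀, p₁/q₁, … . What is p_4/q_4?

439/42

Using pₖ = aₖpₖ₋₁ + pₖ₋₂, qₖ = aₖqₖ₋₁ + qₖ₋₂ (with p₋₁=1, p₋₂=0, q₋₁=0, q₋₂=1):
  k=0: a=10, p=10, q=1
  k=1: a=2, p=21, q=2
  k=2: a=4, p=94, q=9
  k=3: a=1, p=115, q=11
  k=4: a=3, p=439, q=42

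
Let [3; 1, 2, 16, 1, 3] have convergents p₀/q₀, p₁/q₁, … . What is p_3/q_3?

Using pₖ = aₖpₖ₋₁ + pₖ₋₂, qₖ = aₖqₖ₋₁ + qₖ₋₂ (with p₋₁=1, p₋₂=0, q₋₁=0, q₋₂=1):
  k=0: a=3, p=3, q=1
  k=1: a=1, p=4, q=1
  k=2: a=2, p=11, q=3
  k=3: a=16, p=180, q=49

180/49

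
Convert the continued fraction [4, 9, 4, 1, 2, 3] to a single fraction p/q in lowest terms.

1779/433

Using pₖ = aₖpₖ₋₁ + pₖ₋₂ and qₖ = aₖqₖ₋₁ + qₖ₋₂:
  k=0: a=4, p=4, q=1
  k=1: a=9, p=37, q=9
  k=2: a=4, p=152, q=37
  k=3: a=1, p=189, q=46
  k=4: a=2, p=530, q=129
  k=5: a=3, p=1779, q=433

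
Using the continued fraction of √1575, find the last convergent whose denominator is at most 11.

√1575 = [39; 1, 2, 5, 2, 1, 78, …] (period length 6).
Convergents:
  p_0/q_0 = 39/1
  p_1/q_1 = 40/1
  p_2/q_2 = 119/3
  p_3/q_3 = 635/16
q_2 = 3 ≤ 11 < 16 = q_3, so the answer is 119/3.

119/3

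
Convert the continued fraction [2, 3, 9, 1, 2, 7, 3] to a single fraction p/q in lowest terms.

4814/2073

Using pₖ = aₖpₖ₋₁ + pₖ₋₂ and qₖ = aₖqₖ₋₁ + qₖ₋₂:
  k=0: a=2, p=2, q=1
  k=1: a=3, p=7, q=3
  k=2: a=9, p=65, q=28
  k=3: a=1, p=72, q=31
  k=4: a=2, p=209, q=90
  k=5: a=7, p=1535, q=661
  k=6: a=3, p=4814, q=2073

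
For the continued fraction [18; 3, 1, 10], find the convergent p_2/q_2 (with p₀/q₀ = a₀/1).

73/4

Using pₖ = aₖpₖ₋₁ + pₖ₋₂, qₖ = aₖqₖ₋₁ + qₖ₋₂ (with p₋₁=1, p₋₂=0, q₋₁=0, q₋₂=1):
  k=0: a=18, p=18, q=1
  k=1: a=3, p=55, q=3
  k=2: a=1, p=73, q=4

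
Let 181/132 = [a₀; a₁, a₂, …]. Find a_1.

2

181 = 1·132 + 49   →  a_0 = 1
132 = 2·49 + 34   →  a_1 = 2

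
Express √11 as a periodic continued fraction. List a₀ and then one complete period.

a₀ = ⌊√11⌋ = 3.
With m₀=0, d₀=1 and mₖ₊₁ = dₖaₖ − mₖ, dₖ₊₁ = (n − mₖ₊₁²)/dₖ, aₖ₊₁ = ⌊(a₀+mₖ₊₁)/dₖ₊₁⌋:
  k=1: m=3, d=2, a=3
  k=2: m=3, d=1, a=6
d=1 and a=2a₀=6 at k=2, so the next step gives (m, d) = (3, 2) again — its k=1 value — and the period has length 2.

[3; 3, 6]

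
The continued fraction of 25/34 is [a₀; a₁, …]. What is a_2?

2

25 = 0·34 + 25   →  a_0 = 0
34 = 1·25 + 9   →  a_1 = 1
25 = 2·9 + 7   →  a_2 = 2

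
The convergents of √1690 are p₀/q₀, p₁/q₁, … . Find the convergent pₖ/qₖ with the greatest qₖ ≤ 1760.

√1690 = [41; 9, 8, 9, 82, …] (period length 4).
Convergents:
  p_0/q_0 = 41/1
  p_1/q_1 = 370/9
  p_2/q_2 = 3001/73
  p_3/q_3 = 27379/666
  p_4/q_4 = 2248079/54685
q_3 = 666 ≤ 1760 < 54685 = q_4, so the answer is 27379/666.

27379/666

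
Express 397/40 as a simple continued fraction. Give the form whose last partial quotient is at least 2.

397 = 9×40 + 37
40 = 1×37 + 3
37 = 12×3 + 1
3 = 3×1 + 0  (stop)
So 397/40 = [9; 1, 12, 3].

[9; 1, 12, 3]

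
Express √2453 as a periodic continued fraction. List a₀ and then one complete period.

a₀ = ⌊√2453⌋ = 49.
With m₀=0, d₀=1 and mₖ₊₁ = dₖaₖ − mₖ, dₖ₊₁ = (n − mₖ₊₁²)/dₖ, aₖ₊₁ = ⌊(a₀+mₖ₊₁)/dₖ₊₁⌋:
  k=1: m=49, d=52, a=1
  k=2: m=3, d=47, a=1
  k=3: m=44, d=11, a=8
  k=4: m=44, d=47, a=1
  k=5: m=3, d=52, a=1
  k=6: m=49, d=1, a=98
d=1 and a=2a₀=98 at k=6, so the next step gives (m, d) = (49, 52) again — its k=1 value — and the period has length 6.

[49; 1, 1, 8, 1, 1, 98]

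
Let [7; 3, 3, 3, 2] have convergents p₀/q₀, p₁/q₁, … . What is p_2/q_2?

Using pₖ = aₖpₖ₋₁ + pₖ₋₂, qₖ = aₖqₖ₋₁ + qₖ₋₂ (with p₋₁=1, p₋₂=0, q₋₁=0, q₋₂=1):
  k=0: a=7, p=7, q=1
  k=1: a=3, p=22, q=3
  k=2: a=3, p=73, q=10

73/10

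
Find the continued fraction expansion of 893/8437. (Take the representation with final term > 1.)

893 = 0×8437 + 893
8437 = 9×893 + 400
893 = 2×400 + 93
400 = 4×93 + 28
93 = 3×28 + 9
28 = 3×9 + 1
9 = 9×1 + 0  (stop)
So 893/8437 = [0; 9, 2, 4, 3, 3, 9].

[0; 9, 2, 4, 3, 3, 9]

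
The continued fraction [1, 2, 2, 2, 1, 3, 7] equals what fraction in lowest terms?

647/458

Fold from the inside: start with 7/1.
  3 + 1/7 = 22/7
  1 + 7/22 = 29/22
  2 + 22/29 = 80/29
  2 + 29/80 = 189/80
  2 + 80/189 = 458/189
  1 + 189/458 = 647/458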